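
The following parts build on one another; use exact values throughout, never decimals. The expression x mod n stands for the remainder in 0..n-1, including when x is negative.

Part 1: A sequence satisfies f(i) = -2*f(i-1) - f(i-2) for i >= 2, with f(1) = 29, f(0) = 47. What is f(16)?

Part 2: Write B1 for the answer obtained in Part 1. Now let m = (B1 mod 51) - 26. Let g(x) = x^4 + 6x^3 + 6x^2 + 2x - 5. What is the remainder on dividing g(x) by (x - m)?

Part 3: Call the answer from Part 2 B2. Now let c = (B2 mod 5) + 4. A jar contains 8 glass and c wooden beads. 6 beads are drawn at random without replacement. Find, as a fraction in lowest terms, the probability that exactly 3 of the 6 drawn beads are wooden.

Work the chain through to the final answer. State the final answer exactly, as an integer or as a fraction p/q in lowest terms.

56/143

Part 1: f(2) = -2*(29) - 1*(47) = -105; iterating: f(2)=-105, f(3)=181, f(4)=-257, f(5)=333, f(6)=-409, f(7)=485, f(8)=-561, f(9)=637, f(10)=-713, f(11)=789, f(12)=-865, f(13)=941, f(14)=-1017, f(15)=1093, f(16)=-1169; answer -1169
Part 2: B1 = -1169; m = -22; remainder = value at the root: 1*(-22)^4 + 6*(-22)^3 + 6*(-22)^2 + 2*(-22)^1 - 5 = (234256) + (-63888) + (2904) + (-44) + (-5) = 173223; answer 173223
Part 3: B2 = 173223; c = 7; total draws C(15,6) = 5005; favorable C(7,3)*C(8,3) = 1960; P = 56/143; answer 56/143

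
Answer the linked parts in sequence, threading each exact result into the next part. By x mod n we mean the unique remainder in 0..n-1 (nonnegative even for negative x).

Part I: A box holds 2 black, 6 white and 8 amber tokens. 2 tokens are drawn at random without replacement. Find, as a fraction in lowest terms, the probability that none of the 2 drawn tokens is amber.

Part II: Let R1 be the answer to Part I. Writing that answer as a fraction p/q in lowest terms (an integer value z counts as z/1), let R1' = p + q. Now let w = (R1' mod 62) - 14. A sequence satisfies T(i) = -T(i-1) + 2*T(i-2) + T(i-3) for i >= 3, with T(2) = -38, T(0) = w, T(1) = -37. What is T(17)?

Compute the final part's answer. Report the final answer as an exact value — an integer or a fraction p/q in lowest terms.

Part I: total draws C(16,2) = 120; favorable C(8,2) = 28; P = 7/30; answer 7/30
Part II: R1 = 7/30; threaded value p + q = 37; w = 23; T(3) = -1*(-38) + 2*(-37) + 1*(23) = -13; iterating: T(3)=-13, T(4)=-100, T(5)=36, T(6)=-249, T(7)=221, T(8)=-683, T(9)=876, T(10)=-2021, T(11)=3090, T(12)=-6256, T(13)=10415, T(14)=-19837, T(15)=34411, T(16)=-63670, T(17)=112655; answer 112655

112655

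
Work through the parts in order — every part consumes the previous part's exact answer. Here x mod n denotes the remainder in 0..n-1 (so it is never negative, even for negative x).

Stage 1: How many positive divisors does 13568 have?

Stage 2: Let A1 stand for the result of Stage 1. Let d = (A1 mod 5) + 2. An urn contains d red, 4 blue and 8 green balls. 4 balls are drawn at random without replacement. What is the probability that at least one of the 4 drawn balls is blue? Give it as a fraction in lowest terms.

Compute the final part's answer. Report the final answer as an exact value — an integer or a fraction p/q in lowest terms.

333/476

Stage 1: 13568 = 2^8 * 53; number of divisors = (8+1) * (1+1) = 18; answer 18
Stage 2: A1 = 18; d = 5; total draws C(17,4) = 2380; complement C(13,4) = 715; favorable 2380 - 715 = 1665; P = 333/476; answer 333/476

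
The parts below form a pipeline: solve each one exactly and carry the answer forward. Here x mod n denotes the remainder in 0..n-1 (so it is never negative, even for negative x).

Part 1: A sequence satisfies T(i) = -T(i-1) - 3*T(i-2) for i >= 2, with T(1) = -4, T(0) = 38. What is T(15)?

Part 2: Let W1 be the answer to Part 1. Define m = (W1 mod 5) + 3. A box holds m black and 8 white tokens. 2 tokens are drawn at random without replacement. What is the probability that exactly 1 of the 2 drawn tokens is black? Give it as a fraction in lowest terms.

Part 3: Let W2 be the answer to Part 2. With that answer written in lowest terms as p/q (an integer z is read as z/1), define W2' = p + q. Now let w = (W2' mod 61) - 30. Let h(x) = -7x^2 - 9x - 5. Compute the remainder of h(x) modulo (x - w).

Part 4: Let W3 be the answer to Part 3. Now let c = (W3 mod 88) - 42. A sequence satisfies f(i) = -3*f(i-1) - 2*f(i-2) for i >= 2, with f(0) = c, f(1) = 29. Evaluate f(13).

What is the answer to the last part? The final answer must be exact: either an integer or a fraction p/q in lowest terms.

Part 1: T(2) = -1*(-4) - 3*(38) = -110; iterating: T(2)=-110, T(3)=122, T(4)=208, T(5)=-574, T(6)=-50, T(7)=1772, T(8)=-1622, T(9)=-3694, T(10)=8560, T(11)=2522, T(12)=-28202, T(13)=20636, T(14)=63970, T(15)=-125878; answer -125878
Part 2: W1 = -125878; m = 5; total draws C(13,2) = 78; favorable C(5,1)*C(8,1) = 40; P = 20/39; answer 20/39
Part 3: W2 = 20/39; threaded value p + q = 59; w = 29; remainder = value at the root: -7*(29)^2 - 9*(29)^1 - 5 = (-5887) + (-261) + (-5) = -6153; answer -6153
Part 4: W3 = -6153; c = -35; f(2) = -3*(29) - 2*(-35) = -17; iterating: f(2)=-17, f(3)=-7, f(4)=55, f(5)=-151, f(6)=343, f(7)=-727, f(8)=1495, f(9)=-3031, f(10)=6103, f(11)=-12247, f(12)=24535, f(13)=-49111; answer -49111

-49111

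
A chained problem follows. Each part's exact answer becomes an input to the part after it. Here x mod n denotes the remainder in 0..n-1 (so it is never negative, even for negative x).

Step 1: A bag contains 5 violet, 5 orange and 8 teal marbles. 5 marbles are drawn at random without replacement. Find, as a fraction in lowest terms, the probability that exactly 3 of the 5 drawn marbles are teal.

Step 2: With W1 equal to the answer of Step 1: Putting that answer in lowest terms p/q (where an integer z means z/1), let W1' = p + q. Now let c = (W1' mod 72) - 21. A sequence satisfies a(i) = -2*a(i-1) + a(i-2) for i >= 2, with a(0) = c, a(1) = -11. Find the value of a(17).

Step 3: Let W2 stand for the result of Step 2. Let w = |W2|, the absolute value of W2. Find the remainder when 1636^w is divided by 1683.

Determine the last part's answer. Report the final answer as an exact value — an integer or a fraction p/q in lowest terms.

Step 1: total draws C(18,5) = 8568; favorable C(8,3)*C(10,2) = 2520; P = 5/17; answer 5/17
Step 2: W1 = 5/17; threaded value p + q = 22; c = 1; a(2) = -2*(-11) + 1*(1) = 23; iterating: a(2)=23, a(3)=-57, a(4)=137, a(5)=-331, a(6)=799, a(7)=-1929, a(8)=4657, a(9)=-11243, a(10)=27143, a(11)=-65529, a(12)=158201, a(13)=-381931, a(14)=922063, a(15)=-2226057, a(16)=5374177, a(17)=-12974411; answer -12974411
Step 3: W2 = -12974411; w = 12974411; squarings mod 1683: 1636^1=1636, 1636^2=526, 1636^4=664, 1636^8=1633, 1636^16=817, 1636^32=1021, 1636^64=664, 1636^128=1633, 1636^256=817, 1636^512=1021, 1636^1024=664, 1636^2048=1633, 1636^4096=817, 1636^8192=1021, 1636^16384=664, 1636^32768=1633, 1636^65536=817, 1636^131072=1021, 1636^262144=664, 1636^524288=1633, 1636^1048576=817, 1636^2097152=1021, 1636^4194304=664, 1636^8388608=1633; 1636^12974411 = 1636^1 * 1636^2 * 1636^8 * 1636^64 * 1636^256 * 1636^2048 * 1636^4096 * 1636^8192 * 1636^16384 * 1636^32768 * 1636^65536 * 1636^262144 * 1636^4194304 * 1636^8388608 = 778 (mod 1683); answer 778

778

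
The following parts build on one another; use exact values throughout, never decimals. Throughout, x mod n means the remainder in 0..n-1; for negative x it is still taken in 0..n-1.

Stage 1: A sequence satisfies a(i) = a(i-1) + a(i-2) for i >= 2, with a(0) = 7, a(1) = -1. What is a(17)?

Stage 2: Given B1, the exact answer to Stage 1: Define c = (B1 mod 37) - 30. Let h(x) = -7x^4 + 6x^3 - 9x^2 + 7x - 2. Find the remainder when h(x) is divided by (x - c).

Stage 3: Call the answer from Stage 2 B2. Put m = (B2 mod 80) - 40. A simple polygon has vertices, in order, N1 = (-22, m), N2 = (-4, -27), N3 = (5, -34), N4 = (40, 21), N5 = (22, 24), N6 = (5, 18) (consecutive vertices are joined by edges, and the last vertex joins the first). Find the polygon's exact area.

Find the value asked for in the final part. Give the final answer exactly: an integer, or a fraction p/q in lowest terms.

3365/2

Stage 1: a(2) = 1*(-1) + 1*(7) = 6; iterating: a(2)=6, a(3)=5, a(4)=11, a(5)=16, a(6)=27, a(7)=43, a(8)=70, a(9)=113, a(10)=183, a(11)=296, a(12)=479, a(13)=775, a(14)=1254, a(15)=2029, a(16)=3283, a(17)=5312; answer 5312
Stage 2: B1 = 5312; c = -9; remainder = value at the root: -7*(-9)^4 + 6*(-9)^3 - 9*(-9)^2 + 7*(-9)^1 - 2 = (-45927) + (-4374) + (-729) + (-63) + (-2) = -51095; answer -51095
Stage 3: B2 = -51095; m = -15; cross terms: (-22*-27 - -4*-15)=534, (-4*-34 - 5*-27)=271, (5*21 - 40*-34)=1465, (40*24 - 22*21)=498, (22*18 - 5*24)=276, (5*-15 - -22*18)=321; twice the area = |3365| = 3365; area = 3365/2; answer 3365/2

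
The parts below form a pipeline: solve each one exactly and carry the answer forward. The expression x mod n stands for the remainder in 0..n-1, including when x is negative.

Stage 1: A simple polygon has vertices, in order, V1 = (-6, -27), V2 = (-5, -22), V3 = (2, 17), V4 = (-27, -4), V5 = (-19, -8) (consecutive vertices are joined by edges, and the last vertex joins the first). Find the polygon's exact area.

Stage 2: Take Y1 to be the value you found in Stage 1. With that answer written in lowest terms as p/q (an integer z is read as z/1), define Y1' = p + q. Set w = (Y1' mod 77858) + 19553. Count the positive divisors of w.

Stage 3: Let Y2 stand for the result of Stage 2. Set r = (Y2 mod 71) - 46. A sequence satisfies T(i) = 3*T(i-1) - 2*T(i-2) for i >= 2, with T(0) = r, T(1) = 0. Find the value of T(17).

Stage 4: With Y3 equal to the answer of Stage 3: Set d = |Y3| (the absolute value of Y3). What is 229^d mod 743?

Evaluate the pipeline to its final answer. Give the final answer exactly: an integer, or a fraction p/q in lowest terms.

Stage 1: cross terms: (-6*-22 - -5*-27)=-3, (-5*17 - 2*-22)=-41, (2*-4 - -27*17)=451, (-27*-8 - -19*-4)=140, (-19*-27 - -6*-8)=465; twice the area = |1012| = 1012; area = 506; answer 506
Stage 2: Y1 = 506; threaded value p + q = 507; w = 20060; 20060 = 2^2 * 5 * 17 * 59; number of divisors = (2+1) * (1+1) * (1+1) * (1+1) = 24; answer 24
Stage 3: Y2 = 24; r = -22; T(2) = 3*(0) - 2*(-22) = 44; iterating: T(2)=44, T(3)=132, T(4)=308, T(5)=660, T(6)=1364, T(7)=2772, T(8)=5588, T(9)=11220, T(10)=22484, T(11)=45012, T(12)=90068, T(13)=180180, T(14)=360404, T(15)=720852, T(16)=1441748, T(17)=2883540; answer 2883540
Stage 4: Y3 = 2883540; d = 2883540; squarings mod 743: 229^1=229, 229^2=431, 229^4=11, 229^8=121, 229^16=524, 229^32=409, 229^64=106, 229^128=91, 229^256=108, 229^512=519, 229^1024=395, 229^2048=738, 229^4096=25, 229^8192=625, 229^16384=550, 229^32768=99, 229^65536=142, 229^131072=103, 229^262144=207, 229^524288=498, 229^1048576=585, 229^2097152=445; 229^2883540 = 229^4 * 229^16 * 229^64 * 229^128 * 229^256 * 229^512 * 229^1024 * 229^2048 * 229^4096 * 229^8192 * 229^16384 * 229^32768 * 229^65536 * 229^131072 * 229^524288 * 229^2097152 = 91 (mod 743); answer 91

91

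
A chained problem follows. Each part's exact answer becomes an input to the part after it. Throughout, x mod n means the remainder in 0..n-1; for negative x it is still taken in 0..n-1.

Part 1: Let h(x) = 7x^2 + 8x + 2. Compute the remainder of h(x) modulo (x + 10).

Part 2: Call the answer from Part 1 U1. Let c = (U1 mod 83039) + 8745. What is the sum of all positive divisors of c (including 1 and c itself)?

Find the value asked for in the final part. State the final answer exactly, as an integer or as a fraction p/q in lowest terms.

Part 1: remainder = value at the root: 7*(-10)^2 + 8*(-10)^1 + 2 = (700) + (-80) + (2) = 622; answer 622
Part 2: U1 = 622; c = 9367; 9367 = 17 * 19 * 29; sigma = (1 + 17) * (1 + 19) * (1 + 29) = 18 * 20 * 30 = 10800; answer 10800

10800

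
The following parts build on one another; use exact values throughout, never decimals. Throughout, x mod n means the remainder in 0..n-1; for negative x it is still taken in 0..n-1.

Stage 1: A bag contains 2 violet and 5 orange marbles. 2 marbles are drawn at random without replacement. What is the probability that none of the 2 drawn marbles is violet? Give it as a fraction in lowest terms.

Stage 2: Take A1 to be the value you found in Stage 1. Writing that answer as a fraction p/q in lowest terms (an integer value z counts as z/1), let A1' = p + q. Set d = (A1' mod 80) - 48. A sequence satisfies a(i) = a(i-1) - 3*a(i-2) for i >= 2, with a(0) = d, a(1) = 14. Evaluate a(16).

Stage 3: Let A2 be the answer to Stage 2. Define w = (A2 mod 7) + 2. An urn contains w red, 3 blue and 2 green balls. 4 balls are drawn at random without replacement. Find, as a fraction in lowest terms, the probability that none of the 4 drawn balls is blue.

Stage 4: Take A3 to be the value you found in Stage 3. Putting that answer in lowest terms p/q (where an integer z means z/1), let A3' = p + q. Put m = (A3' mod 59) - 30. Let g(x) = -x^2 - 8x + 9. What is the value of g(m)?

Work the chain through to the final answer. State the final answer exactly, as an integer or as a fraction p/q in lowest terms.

-96

Stage 1: total draws C(7,2) = 21; favorable C(5,2) = 10; P = 10/21; answer 10/21
Stage 2: A1 = 10/21; threaded value p + q = 31; d = -17; a(2) = 1*(14) - 3*(-17) = 65; iterating: a(2)=65, a(3)=23, a(4)=-172, a(5)=-241, a(6)=275, a(7)=998, a(8)=173, a(9)=-2821, a(10)=-3340, a(11)=5123, a(12)=15143, a(13)=-226, a(14)=-45655, a(15)=-44977, a(16)=91988; answer 91988
Stage 3: A2 = 91988; w = 3; total draws C(8,4) = 70; favorable C(5,4) = 5; P = 1/14; answer 1/14
Stage 4: A3 = 1/14; threaded value p + q = 15; m = -15; -1*(-15)^2 - 8*(-15)^1 + 9 = (-225) + (120) + (9) = -96; answer -96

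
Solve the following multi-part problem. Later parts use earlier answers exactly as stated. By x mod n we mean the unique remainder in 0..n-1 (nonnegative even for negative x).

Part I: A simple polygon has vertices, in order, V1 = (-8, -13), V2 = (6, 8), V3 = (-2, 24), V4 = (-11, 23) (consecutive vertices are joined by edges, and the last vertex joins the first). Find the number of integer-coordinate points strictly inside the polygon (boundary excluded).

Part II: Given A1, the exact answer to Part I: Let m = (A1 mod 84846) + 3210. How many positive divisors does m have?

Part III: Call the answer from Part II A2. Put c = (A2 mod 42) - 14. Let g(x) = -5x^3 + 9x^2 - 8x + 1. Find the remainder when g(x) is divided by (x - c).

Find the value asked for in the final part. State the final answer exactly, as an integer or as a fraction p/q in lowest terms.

Part I: cross terms: (-8*8 - 6*-13)=14, (6*24 - -2*8)=160, (-2*23 - -11*24)=218, (-11*-13 - -8*23)=327; twice the area = |719| = 719; area = 719/2; boundary points = 7 + 8 + 1 + 3 = 19; strictly interior points = area - boundary/2 + 1 = 351; answer 351
Part II: A1 = 351; m = 3561; 3561 = 3 * 1187; number of divisors = (1+1) * (1+1) = 4; answer 4
Part III: A2 = 4; c = -10; remainder = value at the root: -5*(-10)^3 + 9*(-10)^2 - 8*(-10)^1 + 1 = (5000) + (900) + (80) + (1) = 5981; answer 5981

5981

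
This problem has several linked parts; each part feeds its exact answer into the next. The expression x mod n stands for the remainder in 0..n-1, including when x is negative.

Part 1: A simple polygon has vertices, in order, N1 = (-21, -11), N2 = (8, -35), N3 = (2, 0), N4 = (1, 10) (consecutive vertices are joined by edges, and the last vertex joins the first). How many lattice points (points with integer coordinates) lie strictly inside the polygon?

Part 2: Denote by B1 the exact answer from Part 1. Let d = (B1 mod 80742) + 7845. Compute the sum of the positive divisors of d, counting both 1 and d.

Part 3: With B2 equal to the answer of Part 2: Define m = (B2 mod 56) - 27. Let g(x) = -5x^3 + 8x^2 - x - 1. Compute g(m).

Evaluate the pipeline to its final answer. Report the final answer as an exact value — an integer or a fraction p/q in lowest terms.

37201

Part 1: cross terms: (-21*-35 - 8*-11)=823, (8*0 - 2*-35)=70, (2*10 - 1*0)=20, (1*-11 - -21*10)=199; twice the area = |1112| = 1112; area = 556; boundary points = 1 + 1 + 1 + 1 = 4; strictly interior points = area - boundary/2 + 1 = 555; answer 555
Part 2: B1 = 555; d = 8400; 8400 = 2^4 * 3 * 5^2 * 7; sigma = (1 + 2 + 4 + 8 + 16) * (1 + 3) * (1 + 5 + 25) * (1 + 7) = 31 * 4 * 31 * 8 = 30752; answer 30752
Part 3: B2 = 30752; m = -19; -5*(-19)^3 + 8*(-19)^2 - 1*(-19)^1 - 1 = (34295) + (2888) + (19) + (-1) = 37201; answer 37201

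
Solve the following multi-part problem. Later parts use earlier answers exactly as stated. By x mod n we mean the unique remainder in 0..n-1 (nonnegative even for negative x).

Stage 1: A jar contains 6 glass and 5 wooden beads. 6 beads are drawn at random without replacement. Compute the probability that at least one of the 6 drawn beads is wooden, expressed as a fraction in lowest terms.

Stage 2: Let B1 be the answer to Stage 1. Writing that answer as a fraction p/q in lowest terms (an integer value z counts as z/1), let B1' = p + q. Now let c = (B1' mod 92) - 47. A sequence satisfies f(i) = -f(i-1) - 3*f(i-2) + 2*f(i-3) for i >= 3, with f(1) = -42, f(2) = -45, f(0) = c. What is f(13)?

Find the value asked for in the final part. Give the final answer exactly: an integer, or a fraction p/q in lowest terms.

60608

Stage 1: total draws C(11,6) = 462; complement C(6,6) = 1; favorable 462 - 1 = 461; P = 461/462; answer 461/462
Stage 2: B1 = 461/462; threaded value p + q = 923; c = -44; f(3) = -1*(-45) - 3*(-42) + 2*(-44) = 83; iterating: f(3)=83, f(4)=-32, f(5)=-307, f(6)=569, f(7)=288, f(8)=-2609, f(9)=2883, f(10)=5520, f(11)=-19387, f(12)=8593, f(13)=60608; answer 60608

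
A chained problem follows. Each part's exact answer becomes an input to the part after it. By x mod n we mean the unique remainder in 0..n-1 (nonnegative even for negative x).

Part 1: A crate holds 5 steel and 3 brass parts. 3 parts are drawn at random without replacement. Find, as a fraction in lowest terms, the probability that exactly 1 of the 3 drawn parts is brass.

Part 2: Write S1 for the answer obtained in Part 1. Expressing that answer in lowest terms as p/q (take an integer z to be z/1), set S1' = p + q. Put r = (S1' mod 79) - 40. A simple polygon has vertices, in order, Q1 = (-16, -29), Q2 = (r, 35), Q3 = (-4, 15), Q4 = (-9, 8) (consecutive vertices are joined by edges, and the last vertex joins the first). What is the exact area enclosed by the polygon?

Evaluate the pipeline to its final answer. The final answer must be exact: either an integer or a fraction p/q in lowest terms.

102

Part 1: total draws C(8,3) = 56; favorable C(3,1)*C(5,2) = 30; P = 15/28; answer 15/28
Part 2: S1 = 15/28; threaded value p + q = 43; r = 3; cross terms: (-16*35 - 3*-29)=-473, (3*15 - -4*35)=185, (-4*8 - -9*15)=103, (-9*-29 - -16*8)=389; twice the area = |204| = 204; area = 102; answer 102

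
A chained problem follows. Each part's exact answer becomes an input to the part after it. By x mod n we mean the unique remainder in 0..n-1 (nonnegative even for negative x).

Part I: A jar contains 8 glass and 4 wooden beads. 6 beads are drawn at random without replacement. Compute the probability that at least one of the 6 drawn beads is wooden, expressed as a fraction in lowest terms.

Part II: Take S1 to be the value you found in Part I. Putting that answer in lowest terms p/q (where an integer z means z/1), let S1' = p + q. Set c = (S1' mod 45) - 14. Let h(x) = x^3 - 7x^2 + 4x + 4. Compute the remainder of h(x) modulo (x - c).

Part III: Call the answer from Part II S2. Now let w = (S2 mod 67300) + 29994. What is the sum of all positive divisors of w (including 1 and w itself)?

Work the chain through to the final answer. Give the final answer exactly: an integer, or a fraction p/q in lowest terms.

Part I: total draws C(12,6) = 924; complement C(8,6) = 28; favorable 924 - 28 = 896; P = 32/33; answer 32/33
Part II: S1 = 32/33; threaded value p + q = 65; c = 6; remainder = value at the root: 1*(6)^3 - 7*(6)^2 + 4*(6)^1 + 4 = (216) + (-252) + (24) + (4) = -8; answer -8
Part III: S2 = -8; w = 97286; 97286 = 2 * 7 * 6949; sigma = (1 + 2) * (1 + 7) * (1 + 6949) = 3 * 8 * 6950 = 166800; answer 166800

166800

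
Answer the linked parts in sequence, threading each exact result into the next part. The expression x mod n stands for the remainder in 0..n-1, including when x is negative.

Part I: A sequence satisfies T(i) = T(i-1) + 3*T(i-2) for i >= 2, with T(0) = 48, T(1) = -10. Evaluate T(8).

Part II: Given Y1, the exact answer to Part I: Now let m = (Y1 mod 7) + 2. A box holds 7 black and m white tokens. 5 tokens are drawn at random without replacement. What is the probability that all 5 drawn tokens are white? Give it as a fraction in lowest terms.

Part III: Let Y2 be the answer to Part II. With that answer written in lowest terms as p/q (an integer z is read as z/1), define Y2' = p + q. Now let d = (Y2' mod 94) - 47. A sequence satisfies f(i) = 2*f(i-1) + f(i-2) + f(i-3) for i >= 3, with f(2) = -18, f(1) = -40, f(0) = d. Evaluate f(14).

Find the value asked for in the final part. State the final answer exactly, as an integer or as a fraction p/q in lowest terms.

-2465982

Part I: T(2) = 1*(-10) + 3*(48) = 134; iterating: T(2)=134, T(3)=104, T(4)=506, T(5)=818, T(6)=2336, T(7)=4790, T(8)=11798; answer 11798
Part II: Y1 = 11798; m = 5; total draws C(12,5) = 792; favorable C(5,5) = 1; P = 1/792; answer 1/792
Part III: Y2 = 1/792; threaded value p + q = 793; d = -6; f(3) = 2*(-18) + 1*(-40) + 1*(-6) = -82; iterating: f(3)=-82, f(4)=-222, f(5)=-544, f(6)=-1392, f(7)=-3550, f(8)=-9036, f(9)=-23014, f(10)=-58614, f(11)=-149278, f(12)=-380184, f(13)=-968260, f(14)=-2465982; answer -2465982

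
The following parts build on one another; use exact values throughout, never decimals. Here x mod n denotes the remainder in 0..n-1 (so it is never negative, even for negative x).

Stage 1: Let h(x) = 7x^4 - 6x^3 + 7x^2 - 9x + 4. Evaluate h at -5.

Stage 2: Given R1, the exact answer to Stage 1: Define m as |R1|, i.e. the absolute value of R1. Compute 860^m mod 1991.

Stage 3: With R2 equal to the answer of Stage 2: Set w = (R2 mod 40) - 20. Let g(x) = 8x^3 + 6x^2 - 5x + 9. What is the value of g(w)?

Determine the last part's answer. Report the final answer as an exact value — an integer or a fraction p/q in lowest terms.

Stage 1: 7*(-5)^4 - 6*(-5)^3 + 7*(-5)^2 - 9*(-5)^1 + 4 = (4375) + (750) + (175) + (45) + (4) = 5349; answer 5349
Stage 2: R1 = 5349; m = 5349; squarings mod 1991: 860^1=860, 860^2=939, 860^4=1699, 860^8=1642, 860^16=350, 860^32=1049, 860^64=1369, 860^128=630, 860^256=691, 860^512=1632, 860^1024=1457, 860^2048=443, 860^4096=1131; 860^5349 = 860^1 * 860^4 * 860^32 * 860^64 * 860^128 * 860^1024 * 860^4096 = 248 (mod 1991); answer 248
Stage 3: R2 = 248; w = -12; 8*(-12)^3 + 6*(-12)^2 - 5*(-12)^1 + 9 = (-13824) + (864) + (60) + (9) = -12891; answer -12891

-12891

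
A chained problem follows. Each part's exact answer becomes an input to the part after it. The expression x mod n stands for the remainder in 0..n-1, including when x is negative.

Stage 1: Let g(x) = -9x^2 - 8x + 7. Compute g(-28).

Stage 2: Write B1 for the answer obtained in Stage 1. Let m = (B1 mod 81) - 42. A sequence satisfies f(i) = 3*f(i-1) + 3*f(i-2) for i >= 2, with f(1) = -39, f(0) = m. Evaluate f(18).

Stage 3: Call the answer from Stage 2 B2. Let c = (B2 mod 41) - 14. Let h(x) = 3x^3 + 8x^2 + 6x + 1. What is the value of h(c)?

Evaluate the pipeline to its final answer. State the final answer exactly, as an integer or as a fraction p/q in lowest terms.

Stage 1: -9*(-28)^2 - 8*(-28)^1 + 7 = (-7056) + (224) + (7) = -6825; answer -6825
Stage 2: B1 = -6825; m = 18; f(2) = 3*(-39) + 3*(18) = -63; iterating: f(2)=-63, f(3)=-306, f(4)=-1107, f(5)=-4239, f(6)=-16038, f(7)=-60831, f(8)=-230607, f(9)=-874314, f(10)=-3314763, f(11)=-12567231, f(12)=-47645982, f(13)=-180639639, f(14)=-684856863, f(15)=-2596489506, f(16)=-9844039107, f(17)=-37321585839, f(18)=-141496874838; answer -141496874838
Stage 3: B2 = -141496874838; c = -3; 3*(-3)^3 + 8*(-3)^2 + 6*(-3)^1 + 1 = (-81) + (72) + (-18) + (1) = -26; answer -26

-26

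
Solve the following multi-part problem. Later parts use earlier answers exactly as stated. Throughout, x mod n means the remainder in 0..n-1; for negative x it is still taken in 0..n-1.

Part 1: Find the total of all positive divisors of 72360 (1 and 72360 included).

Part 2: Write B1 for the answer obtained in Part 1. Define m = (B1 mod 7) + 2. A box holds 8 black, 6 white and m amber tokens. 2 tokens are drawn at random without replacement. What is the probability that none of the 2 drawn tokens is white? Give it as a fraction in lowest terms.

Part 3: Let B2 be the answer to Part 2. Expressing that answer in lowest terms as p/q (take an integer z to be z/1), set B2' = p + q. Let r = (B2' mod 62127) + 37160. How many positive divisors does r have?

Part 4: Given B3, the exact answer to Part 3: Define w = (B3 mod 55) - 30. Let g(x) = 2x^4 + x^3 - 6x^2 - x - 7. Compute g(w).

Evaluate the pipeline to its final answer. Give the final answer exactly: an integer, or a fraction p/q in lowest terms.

Part 1: 72360 = 2^3 * 3^3 * 5 * 67; sigma = (1 + 2 + 4 + 8) * (1 + 3 + 9 + 27) * (1 + 5) * (1 + 67) = 15 * 40 * 6 * 68 = 244800; answer 244800
Part 2: B1 = 244800; m = 5; total draws C(19,2) = 171; favorable C(13,2) = 78; P = 26/57; answer 26/57
Part 3: B2 = 26/57; threaded value p + q = 83; r = 37243; 37243 is prime, so its only divisors are 1 and 37243; count = 2; answer 2
Part 4: B3 = 2; w = -28; 2*(-28)^4 + 1*(-28)^3 - 6*(-28)^2 - 1*(-28)^1 - 7 = (1229312) + (-21952) + (-4704) + (28) + (-7) = 1202677; answer 1202677

1202677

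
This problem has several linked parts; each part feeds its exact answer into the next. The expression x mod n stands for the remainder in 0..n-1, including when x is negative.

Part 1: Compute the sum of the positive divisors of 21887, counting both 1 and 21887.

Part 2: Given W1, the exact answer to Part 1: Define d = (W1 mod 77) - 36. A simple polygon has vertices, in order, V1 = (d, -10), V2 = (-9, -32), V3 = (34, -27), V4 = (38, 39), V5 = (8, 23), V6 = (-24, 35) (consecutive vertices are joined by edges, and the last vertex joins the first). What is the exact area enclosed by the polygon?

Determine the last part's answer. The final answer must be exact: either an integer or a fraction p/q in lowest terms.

Part 1: 21887 = 43 * 509; sigma = (1 + 43) * (1 + 509) = 44 * 510 = 22440; answer 22440
Part 2: W1 = 22440; d = -3; cross terms: (-3*-32 - -9*-10)=6, (-9*-27 - 34*-32)=1331, (34*39 - 38*-27)=2352, (38*23 - 8*39)=562, (8*35 - -24*23)=832, (-24*-10 - -3*35)=345; twice the area = |5428| = 5428; area = 2714; answer 2714

2714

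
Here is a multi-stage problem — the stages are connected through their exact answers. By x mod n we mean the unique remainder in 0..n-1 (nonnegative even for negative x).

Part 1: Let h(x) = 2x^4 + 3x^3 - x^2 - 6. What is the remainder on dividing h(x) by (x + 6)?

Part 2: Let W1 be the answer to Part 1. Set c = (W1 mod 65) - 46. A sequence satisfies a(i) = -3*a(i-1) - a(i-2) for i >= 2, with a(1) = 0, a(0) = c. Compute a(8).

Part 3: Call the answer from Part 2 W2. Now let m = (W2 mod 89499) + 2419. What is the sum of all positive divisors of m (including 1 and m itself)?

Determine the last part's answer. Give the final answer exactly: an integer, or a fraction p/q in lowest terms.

Part 1: remainder = value at the root: 2*(-6)^4 + 3*(-6)^3 - 1*(-6)^2 - 6 = (2592) + (-648) + (-36) + (-6) = 1902; answer 1902
Part 2: W1 = 1902; c = -29; a(2) = -3*(0) - 1*(-29) = 29; iterating: a(2)=29, a(3)=-87, a(4)=232, a(5)=-609, a(6)=1595, a(7)=-4176, a(8)=10933; answer 10933
Part 3: W2 = 10933; m = 13352; 13352 = 2^3 * 1669; sigma = (1 + 2 + 4 + 8) * (1 + 1669) = 15 * 1670 = 25050; answer 25050

25050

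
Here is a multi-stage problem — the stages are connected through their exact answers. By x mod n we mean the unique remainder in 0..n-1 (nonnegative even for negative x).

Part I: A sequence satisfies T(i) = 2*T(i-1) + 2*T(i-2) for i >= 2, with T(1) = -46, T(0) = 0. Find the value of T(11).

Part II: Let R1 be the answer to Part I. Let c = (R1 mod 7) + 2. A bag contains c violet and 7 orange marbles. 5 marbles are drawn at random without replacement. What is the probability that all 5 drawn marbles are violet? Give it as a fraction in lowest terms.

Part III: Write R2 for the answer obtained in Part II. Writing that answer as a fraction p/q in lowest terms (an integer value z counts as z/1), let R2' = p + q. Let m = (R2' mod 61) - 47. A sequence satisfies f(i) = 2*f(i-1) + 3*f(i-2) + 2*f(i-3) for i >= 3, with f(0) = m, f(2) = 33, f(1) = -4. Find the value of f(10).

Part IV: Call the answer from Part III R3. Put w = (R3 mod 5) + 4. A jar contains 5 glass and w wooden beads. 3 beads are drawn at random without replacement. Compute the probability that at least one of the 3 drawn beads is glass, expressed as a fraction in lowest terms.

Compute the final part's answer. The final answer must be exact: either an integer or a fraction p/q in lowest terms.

20/21

Part I: T(2) = 2*(-46) + 2*(0) = -92; iterating: T(2)=-92, T(3)=-276, T(4)=-736, T(5)=-2024, T(6)=-5520, T(7)=-15088, T(8)=-41216, T(9)=-112608, T(10)=-307648, T(11)=-840512; answer -840512
Part II: R1 = -840512; c = 8; total draws C(15,5) = 3003; favorable C(8,5) = 56; P = 8/429; answer 8/429
Part III: R2 = 8/429; threaded value p + q = 437; m = -37; f(3) = 2*(33) + 3*(-4) + 2*(-37) = -20; iterating: f(3)=-20, f(4)=51, f(5)=108, f(6)=329, f(7)=1084, f(8)=3371, f(9)=10652, f(10)=33585; answer 33585
Part IV: R3 = 33585; w = 4; total draws C(9,3) = 84; complement C(4,3) = 4; favorable 84 - 4 = 80; P = 20/21; answer 20/21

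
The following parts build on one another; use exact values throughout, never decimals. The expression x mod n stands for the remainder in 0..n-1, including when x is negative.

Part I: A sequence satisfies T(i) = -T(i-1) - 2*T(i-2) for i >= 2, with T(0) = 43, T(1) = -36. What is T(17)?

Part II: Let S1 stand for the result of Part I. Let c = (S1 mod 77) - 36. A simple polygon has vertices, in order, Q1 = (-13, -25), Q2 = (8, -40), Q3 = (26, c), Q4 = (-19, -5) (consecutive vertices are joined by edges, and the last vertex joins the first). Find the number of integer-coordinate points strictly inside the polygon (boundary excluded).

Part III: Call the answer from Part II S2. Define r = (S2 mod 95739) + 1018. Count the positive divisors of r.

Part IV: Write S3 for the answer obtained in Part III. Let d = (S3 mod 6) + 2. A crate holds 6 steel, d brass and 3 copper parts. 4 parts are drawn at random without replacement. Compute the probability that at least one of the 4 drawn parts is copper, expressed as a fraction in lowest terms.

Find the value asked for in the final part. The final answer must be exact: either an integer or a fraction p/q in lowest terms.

Part I: T(2) = -1*(-36) - 2*(43) = -50; iterating: T(2)=-50, T(3)=122, T(4)=-22, T(5)=-222, T(6)=266, T(7)=178, T(8)=-710, T(9)=354, T(10)=1066, T(11)=-1774, T(12)=-358, T(13)=3906, T(14)=-3190, T(15)=-4622, T(16)=11002, T(17)=-1758; answer -1758
Part II: S1 = -1758; c = -23; cross terms: (-13*-40 - 8*-25)=720, (8*-23 - 26*-40)=856, (26*-5 - -19*-23)=-567, (-19*-25 - -13*-5)=410; twice the area = |1419| = 1419; area = 1419/2; boundary points = 3 + 1 + 9 + 2 = 15; strictly interior points = area - boundary/2 + 1 = 703; answer 703
Part III: S2 = 703; r = 1721; 1721 is prime, so its only divisors are 1 and 1721; count = 2; answer 2
Part IV: S3 = 2; d = 4; total draws C(13,4) = 715; complement C(10,4) = 210; favorable 715 - 210 = 505; P = 101/143; answer 101/143

101/143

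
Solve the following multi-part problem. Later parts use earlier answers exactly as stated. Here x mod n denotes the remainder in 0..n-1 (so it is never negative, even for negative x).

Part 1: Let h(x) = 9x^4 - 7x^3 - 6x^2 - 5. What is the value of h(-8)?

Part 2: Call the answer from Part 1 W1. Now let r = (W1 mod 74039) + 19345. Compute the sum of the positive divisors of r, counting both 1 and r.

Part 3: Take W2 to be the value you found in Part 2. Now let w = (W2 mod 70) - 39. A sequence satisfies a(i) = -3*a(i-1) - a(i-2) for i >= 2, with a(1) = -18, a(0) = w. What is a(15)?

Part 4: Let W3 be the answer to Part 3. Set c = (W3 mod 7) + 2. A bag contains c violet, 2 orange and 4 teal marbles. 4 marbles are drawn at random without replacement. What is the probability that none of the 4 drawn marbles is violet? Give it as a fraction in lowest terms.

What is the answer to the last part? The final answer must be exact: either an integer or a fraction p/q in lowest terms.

Part 1: 9*(-8)^4 - 7*(-8)^3 - 6*(-8)^2 - 5 = (36864) + (3584) + (-384) + (-5) = 40059; answer 40059
Part 2: W1 = 40059; r = 59404; 59404 = 2^2 * 14851; sigma = (1 + 2 + 4) * (1 + 14851) = 7 * 14852 = 103964; answer 103964
Part 3: W2 = 103964; w = -25; a(2) = -3*(-18) - 1*(-25) = 79; iterating: a(2)=79, a(3)=-219, a(4)=578, a(5)=-1515, a(6)=3967, a(7)=-10386, a(8)=27191, a(9)=-71187, a(10)=186370, a(11)=-487923, a(12)=1277399, a(13)=-3344274, a(14)=8755423, a(15)=-22921995; answer -22921995
Part 4: W3 = -22921995; c = 4; total draws C(10,4) = 210; favorable C(6,4) = 15; P = 1/14; answer 1/14

1/14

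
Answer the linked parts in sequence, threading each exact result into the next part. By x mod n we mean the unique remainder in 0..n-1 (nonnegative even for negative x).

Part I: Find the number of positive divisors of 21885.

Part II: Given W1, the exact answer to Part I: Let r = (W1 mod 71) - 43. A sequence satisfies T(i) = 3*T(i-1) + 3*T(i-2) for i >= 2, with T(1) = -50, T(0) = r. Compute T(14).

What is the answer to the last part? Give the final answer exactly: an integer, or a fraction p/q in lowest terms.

-2149307055

Part I: 21885 = 3 * 5 * 1459; number of divisors = (1+1) * (1+1) * (1+1) = 8; answer 8
Part II: W1 = 8; r = -35; T(2) = 3*(-50) + 3*(-35) = -255; iterating: T(2)=-255, T(3)=-915, T(4)=-3510, T(5)=-13275, T(6)=-50355, T(7)=-190890, T(8)=-723735, T(9)=-2743875, T(10)=-10402830, T(11)=-39440115, T(12)=-149528835, T(13)=-566906850, T(14)=-2149307055; answer -2149307055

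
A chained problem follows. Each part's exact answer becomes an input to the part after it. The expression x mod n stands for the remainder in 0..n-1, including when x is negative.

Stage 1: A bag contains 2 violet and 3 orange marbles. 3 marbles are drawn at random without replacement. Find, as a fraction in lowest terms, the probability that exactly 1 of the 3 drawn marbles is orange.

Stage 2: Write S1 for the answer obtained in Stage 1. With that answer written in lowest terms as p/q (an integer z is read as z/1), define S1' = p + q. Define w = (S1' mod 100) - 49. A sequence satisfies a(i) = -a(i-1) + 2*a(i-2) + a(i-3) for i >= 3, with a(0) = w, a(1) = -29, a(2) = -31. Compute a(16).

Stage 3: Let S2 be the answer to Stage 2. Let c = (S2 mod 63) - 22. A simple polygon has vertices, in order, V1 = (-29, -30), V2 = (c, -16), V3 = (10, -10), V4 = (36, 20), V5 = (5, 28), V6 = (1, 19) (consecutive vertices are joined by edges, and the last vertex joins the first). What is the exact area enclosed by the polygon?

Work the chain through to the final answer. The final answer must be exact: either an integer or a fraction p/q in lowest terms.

1630

Stage 1: total draws C(5,3) = 10; favorable C(3,1)*C(2,2) = 3; P = 3/10; answer 3/10
Stage 2: S1 = 3/10; threaded value p + q = 13; w = -36; a(3) = -1*(-31) + 2*(-29) + 1*(-36) = -63; iterating: a(3)=-63, a(4)=-28, a(5)=-129, a(6)=10, a(7)=-296, a(8)=187, a(9)=-769, a(10)=847, a(11)=-2198, a(12)=3123, a(13)=-6672, a(14)=10720, a(15)=-20941, a(16)=35709; answer 35709
Stage 3: S2 = 35709; c = 29; cross terms: (-29*-16 - 29*-30)=1334, (29*-10 - 10*-16)=-130, (10*20 - 36*-10)=560, (36*28 - 5*20)=908, (5*19 - 1*28)=67, (1*-30 - -29*19)=521; twice the area = |3260| = 3260; area = 1630; answer 1630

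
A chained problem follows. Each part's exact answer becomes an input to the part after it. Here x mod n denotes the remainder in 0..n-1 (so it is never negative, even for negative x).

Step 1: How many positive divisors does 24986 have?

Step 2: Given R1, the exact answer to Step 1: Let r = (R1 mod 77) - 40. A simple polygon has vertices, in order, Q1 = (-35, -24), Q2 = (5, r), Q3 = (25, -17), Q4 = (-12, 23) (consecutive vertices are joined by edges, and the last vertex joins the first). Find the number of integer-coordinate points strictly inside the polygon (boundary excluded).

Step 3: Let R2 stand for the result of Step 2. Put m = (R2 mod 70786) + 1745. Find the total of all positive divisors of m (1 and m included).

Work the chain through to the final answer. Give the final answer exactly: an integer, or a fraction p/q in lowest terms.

Step 1: 24986 = 2 * 13 * 31^2; number of divisors = (1+1) * (1+1) * (2+1) = 12; answer 12
Step 2: R1 = 12; r = -28; cross terms: (-35*-28 - 5*-24)=1100, (5*-17 - 25*-28)=615, (25*23 - -12*-17)=371, (-12*-24 - -35*23)=1093; twice the area = |3179| = 3179; area = 3179/2; boundary points = 4 + 1 + 1 + 1 = 7; strictly interior points = area - boundary/2 + 1 = 1587; answer 1587
Step 3: R2 = 1587; m = 3332; 3332 = 2^2 * 7^2 * 17; sigma = (1 + 2 + 4) * (1 + 7 + 49) * (1 + 17) = 7 * 57 * 18 = 7182; answer 7182

7182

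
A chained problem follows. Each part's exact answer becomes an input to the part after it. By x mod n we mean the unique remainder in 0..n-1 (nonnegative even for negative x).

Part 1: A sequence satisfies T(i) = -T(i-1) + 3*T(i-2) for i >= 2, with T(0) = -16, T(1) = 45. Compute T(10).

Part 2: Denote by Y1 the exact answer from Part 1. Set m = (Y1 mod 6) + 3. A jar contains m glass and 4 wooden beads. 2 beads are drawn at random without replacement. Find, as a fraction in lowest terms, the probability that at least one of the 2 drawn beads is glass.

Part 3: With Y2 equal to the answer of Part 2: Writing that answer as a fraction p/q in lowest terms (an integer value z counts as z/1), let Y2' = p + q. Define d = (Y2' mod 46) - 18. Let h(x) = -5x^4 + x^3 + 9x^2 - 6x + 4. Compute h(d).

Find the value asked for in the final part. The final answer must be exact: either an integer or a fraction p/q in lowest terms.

-48156

Part 1: T(2) = -1*(45) + 3*(-16) = -93; iterating: T(2)=-93, T(3)=228, T(4)=-507, T(5)=1191, T(6)=-2712, T(7)=6285, T(8)=-14421, T(9)=33276, T(10)=-76539; answer -76539
Part 2: Y1 = -76539; m = 6; total draws C(10,2) = 45; complement C(4,2) = 6; favorable 45 - 6 = 39; P = 13/15; answer 13/15
Part 3: Y2 = 13/15; threaded value p + q = 28; d = 10; -5*(10)^4 + 1*(10)^3 + 9*(10)^2 - 6*(10)^1 + 4 = (-50000) + (1000) + (900) + (-60) + (4) = -48156; answer -48156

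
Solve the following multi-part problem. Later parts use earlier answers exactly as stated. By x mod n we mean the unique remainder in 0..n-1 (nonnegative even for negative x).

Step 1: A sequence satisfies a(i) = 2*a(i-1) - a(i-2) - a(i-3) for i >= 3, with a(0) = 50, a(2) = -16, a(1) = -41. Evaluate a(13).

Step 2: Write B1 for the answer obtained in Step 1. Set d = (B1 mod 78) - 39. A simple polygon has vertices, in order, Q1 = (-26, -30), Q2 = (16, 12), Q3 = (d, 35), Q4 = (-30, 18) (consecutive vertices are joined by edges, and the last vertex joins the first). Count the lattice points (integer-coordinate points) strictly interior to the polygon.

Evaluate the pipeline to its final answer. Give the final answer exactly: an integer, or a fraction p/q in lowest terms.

Step 1: a(3) = 2*(-16) - 1*(-41) - 1*(50) = -41; iterating: a(3)=-41, a(4)=-25, a(5)=7, a(6)=80, a(7)=178, a(8)=269, a(9)=280, a(10)=113, a(11)=-323, a(12)=-1039, a(13)=-1868; answer -1868
Step 2: B1 = -1868; d = -35; cross terms: (-26*12 - 16*-30)=168, (16*35 - -35*12)=980, (-35*18 - -30*35)=420, (-30*-30 - -26*18)=1368; twice the area = |2936| = 2936; area = 1468; boundary points = 42 + 1 + 1 + 4 = 48; strictly interior points = area - boundary/2 + 1 = 1445; answer 1445

1445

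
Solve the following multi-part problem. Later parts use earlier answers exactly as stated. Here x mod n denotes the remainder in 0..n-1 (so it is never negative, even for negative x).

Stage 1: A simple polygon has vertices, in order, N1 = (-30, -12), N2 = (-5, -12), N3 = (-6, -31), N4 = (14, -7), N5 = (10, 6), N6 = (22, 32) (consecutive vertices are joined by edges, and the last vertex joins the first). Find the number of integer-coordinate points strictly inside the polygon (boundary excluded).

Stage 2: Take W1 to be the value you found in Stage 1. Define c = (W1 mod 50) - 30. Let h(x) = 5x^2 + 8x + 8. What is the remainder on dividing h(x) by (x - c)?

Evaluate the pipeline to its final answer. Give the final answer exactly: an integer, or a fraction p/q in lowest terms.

Stage 1: cross terms: (-30*-12 - -5*-12)=300, (-5*-31 - -6*-12)=83, (-6*-7 - 14*-31)=476, (14*6 - 10*-7)=154, (10*32 - 22*6)=188, (22*-12 - -30*32)=696; twice the area = |1897| = 1897; area = 1897/2; boundary points = 25 + 1 + 4 + 1 + 2 + 4 = 37; strictly interior points = area - boundary/2 + 1 = 931; answer 931
Stage 2: W1 = 931; c = 1; remainder = value at the root: 5*(1)^2 + 8*(1)^1 + 8 = (5) + (8) + (8) = 21; answer 21

21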